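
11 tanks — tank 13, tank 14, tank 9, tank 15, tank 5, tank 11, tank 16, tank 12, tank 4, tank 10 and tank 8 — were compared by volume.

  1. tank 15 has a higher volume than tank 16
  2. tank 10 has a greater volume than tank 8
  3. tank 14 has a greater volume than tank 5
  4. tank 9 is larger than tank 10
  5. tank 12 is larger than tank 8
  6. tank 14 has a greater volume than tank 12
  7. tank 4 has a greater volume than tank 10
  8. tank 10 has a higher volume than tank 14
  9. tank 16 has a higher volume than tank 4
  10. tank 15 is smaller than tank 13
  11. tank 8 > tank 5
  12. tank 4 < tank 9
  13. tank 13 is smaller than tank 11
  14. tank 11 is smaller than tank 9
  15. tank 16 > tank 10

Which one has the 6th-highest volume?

tank 4

Chaining the given pairs: tank 5 < tank 8 < tank 12 < tank 14 < tank 10 < tank 4 < tank 16 < tank 15 < tank 13 < tank 11 < tank 9.
Counting 6 from the largest end gives tank 4.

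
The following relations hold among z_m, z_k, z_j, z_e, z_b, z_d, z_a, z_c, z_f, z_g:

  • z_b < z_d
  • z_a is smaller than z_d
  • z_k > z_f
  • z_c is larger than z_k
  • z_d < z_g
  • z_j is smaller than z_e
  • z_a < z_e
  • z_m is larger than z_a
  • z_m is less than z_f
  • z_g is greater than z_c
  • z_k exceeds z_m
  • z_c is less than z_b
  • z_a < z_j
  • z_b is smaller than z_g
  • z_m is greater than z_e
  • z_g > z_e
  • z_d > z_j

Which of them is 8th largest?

Chaining the given pairs: z_a < z_j < z_e < z_m < z_f < z_k < z_c < z_b < z_d < z_g.
The 8th largest is z_e.

z_e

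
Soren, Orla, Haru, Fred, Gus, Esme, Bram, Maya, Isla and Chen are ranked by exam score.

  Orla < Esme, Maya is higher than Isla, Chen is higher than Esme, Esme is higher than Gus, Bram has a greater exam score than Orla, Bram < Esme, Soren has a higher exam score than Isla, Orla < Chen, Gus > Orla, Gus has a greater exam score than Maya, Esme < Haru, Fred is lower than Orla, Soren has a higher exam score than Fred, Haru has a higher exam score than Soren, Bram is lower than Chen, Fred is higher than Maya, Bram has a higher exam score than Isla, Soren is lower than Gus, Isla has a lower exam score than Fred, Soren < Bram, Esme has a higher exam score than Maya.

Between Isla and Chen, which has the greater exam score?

Isla < Maya and Maya < Fred give Isla < Fred.
Then Fred < Soren extends the chain to Soren.
Then Soren < Bram extends the chain to Bram.
Then Bram < Esme extends the chain to Esme.
Then Esme < Chen extends the chain to Chen.
So Isla < Chen; Chen is the higher of the two.

Chen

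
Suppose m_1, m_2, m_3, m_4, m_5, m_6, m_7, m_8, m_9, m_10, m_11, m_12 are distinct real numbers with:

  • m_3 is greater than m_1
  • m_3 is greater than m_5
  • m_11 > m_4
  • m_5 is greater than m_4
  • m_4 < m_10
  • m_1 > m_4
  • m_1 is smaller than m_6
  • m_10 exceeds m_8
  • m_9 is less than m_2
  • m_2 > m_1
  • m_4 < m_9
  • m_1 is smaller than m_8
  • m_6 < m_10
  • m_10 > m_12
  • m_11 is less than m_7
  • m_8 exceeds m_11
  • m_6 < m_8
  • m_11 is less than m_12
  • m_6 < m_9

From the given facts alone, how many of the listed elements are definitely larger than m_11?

4

Directly above m_11: m_7, m_12, m_8.
One step further: m_10 (4 so far).
No other element is forced above m_11 by the given relations, so the count is 4.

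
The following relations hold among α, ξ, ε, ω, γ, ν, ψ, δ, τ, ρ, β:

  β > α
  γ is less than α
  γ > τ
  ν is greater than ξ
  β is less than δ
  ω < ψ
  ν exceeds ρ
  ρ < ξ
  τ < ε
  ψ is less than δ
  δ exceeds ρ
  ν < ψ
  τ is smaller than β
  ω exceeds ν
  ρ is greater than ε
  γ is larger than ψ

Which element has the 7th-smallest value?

The consecutive relations fix a unique order: τ < ε < ρ < ξ < ν < ω < ψ < γ < α < β < δ.
The 7th smallest is ψ.

ψ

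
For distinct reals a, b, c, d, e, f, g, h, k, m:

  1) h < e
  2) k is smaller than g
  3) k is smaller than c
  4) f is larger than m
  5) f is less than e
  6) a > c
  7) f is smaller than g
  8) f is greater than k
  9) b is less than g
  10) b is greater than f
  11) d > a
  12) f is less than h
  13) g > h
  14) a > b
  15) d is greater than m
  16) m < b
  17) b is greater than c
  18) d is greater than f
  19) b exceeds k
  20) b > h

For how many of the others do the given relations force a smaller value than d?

7

Directly below d: m, f, a.
One step further: k, c, b (6 so far).
One step further: h (7 so far).
No other element is forced below d by the given relations, so the count is 7.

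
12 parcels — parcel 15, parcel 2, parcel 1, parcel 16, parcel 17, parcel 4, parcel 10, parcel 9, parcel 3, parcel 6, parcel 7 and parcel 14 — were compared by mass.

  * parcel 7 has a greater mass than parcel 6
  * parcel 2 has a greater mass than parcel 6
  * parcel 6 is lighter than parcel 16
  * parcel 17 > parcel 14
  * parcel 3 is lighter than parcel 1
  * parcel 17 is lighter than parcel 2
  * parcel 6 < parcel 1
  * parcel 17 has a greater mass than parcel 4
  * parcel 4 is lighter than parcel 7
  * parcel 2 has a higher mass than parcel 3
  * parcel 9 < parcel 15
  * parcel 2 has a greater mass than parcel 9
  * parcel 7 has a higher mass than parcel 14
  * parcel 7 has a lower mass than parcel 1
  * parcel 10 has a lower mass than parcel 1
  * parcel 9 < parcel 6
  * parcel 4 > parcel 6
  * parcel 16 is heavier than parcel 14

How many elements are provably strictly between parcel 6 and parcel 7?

1

The relations place parcel 6 below parcel 7. An element lies strictly between them when it is forced above parcel 6 and also forced below parcel 7.
Above parcel 6: {parcel 4, parcel 1, parcel 17, parcel 16, parcel 2}. Below parcel 7: {parcel 9, parcel 14, parcel 4}.
Intersection: {parcel 4} — 1.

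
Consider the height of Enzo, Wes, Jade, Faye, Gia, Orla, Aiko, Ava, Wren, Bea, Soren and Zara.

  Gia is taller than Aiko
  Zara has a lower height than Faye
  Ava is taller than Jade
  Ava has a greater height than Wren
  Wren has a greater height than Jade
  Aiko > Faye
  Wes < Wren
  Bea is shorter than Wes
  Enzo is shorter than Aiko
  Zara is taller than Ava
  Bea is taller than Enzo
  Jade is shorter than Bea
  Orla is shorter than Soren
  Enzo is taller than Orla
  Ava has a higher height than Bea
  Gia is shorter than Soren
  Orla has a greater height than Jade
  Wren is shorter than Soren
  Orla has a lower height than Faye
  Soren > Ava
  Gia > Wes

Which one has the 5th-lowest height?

Chaining the given pairs: Jade < Orla < Enzo < Bea < Wes < Wren < Ava < Zara < Faye < Aiko < Gia < Soren.
Counting 5 from the smallest end gives Wes.

Wes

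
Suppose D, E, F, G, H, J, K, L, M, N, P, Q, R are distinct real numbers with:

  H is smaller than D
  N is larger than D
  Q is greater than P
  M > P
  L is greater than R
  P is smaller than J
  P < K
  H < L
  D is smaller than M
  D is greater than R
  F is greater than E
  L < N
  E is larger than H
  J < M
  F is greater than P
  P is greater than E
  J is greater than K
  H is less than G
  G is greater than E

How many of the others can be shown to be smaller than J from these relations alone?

The elements the relations force below J are H, E, P, K — no chain reaches any other.
That is 4.

4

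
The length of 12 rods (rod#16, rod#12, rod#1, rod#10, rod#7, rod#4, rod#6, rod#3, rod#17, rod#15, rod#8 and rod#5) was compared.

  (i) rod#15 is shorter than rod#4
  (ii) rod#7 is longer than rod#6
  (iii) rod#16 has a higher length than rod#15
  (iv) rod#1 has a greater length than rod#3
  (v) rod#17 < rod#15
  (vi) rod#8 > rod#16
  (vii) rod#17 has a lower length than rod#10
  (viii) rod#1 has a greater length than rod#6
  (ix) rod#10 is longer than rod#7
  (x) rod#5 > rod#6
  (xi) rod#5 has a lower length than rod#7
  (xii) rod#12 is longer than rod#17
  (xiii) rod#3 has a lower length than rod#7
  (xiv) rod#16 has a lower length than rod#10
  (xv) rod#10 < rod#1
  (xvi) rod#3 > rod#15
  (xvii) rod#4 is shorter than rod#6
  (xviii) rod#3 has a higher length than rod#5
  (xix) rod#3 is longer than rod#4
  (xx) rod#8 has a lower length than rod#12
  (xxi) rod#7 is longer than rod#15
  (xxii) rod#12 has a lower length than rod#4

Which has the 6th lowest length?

Chaining the given pairs: rod#17 < rod#15 < rod#16 < rod#8 < rod#12 < rod#4 < rod#6 < rod#5 < rod#3 < rod#7 < rod#10 < rod#1.
The 6th smallest is rod#4.

rod#4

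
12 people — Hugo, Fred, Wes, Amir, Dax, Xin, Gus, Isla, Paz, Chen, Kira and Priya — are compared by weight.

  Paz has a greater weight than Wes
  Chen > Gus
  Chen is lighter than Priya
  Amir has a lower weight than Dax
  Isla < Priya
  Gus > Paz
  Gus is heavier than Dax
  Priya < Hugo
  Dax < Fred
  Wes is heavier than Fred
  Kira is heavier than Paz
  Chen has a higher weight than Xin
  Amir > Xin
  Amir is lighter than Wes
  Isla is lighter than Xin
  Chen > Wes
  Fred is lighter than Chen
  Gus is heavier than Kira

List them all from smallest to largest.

Isla < Xin < Amir < Dax < Fred < Wes < Paz < Kira < Gus < Chen < Priya < Hugo

Each adjacent pair is fixed by a given relation: Isla < Xin; Xin < Amir; Amir < Dax; Dax < Fred; Fred < Wes; Wes < Paz; Paz < Kira; Kira < Gus; Gus < Chen; Chen < Priya; Priya < Hugo. Chaining them end to end gives the full order.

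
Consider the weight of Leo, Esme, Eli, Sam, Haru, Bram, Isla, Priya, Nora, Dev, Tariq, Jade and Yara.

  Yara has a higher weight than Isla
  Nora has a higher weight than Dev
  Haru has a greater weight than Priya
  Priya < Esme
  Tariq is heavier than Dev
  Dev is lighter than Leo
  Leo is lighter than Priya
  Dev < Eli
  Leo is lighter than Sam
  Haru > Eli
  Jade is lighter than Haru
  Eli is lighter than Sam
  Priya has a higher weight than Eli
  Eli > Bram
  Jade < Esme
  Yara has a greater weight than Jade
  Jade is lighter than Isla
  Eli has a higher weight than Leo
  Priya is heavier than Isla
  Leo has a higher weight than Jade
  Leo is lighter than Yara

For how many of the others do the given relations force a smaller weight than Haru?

From Haru the given relations immediately reach Jade, Eli, Priya.
From those, Bram, Dev, Leo, Isla — 7 in total.
Nothing else is reachable below Haru; 7 in all.

7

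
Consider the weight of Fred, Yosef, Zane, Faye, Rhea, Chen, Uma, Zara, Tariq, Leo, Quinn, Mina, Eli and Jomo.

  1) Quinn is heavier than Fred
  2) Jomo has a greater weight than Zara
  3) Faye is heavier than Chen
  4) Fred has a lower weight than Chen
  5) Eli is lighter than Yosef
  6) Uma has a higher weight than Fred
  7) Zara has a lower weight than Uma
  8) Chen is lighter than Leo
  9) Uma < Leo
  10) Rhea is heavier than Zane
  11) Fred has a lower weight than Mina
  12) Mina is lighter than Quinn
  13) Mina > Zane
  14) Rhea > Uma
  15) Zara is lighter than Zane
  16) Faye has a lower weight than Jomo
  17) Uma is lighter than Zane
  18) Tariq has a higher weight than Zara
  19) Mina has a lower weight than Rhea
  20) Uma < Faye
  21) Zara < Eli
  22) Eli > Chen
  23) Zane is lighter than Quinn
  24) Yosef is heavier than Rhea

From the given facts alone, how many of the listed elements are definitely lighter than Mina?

Directly below Mina: Fred, Zane.
One step further: Zara, Uma (4 so far).
No other element is forced below Mina by the given relations, so the count is 4.

4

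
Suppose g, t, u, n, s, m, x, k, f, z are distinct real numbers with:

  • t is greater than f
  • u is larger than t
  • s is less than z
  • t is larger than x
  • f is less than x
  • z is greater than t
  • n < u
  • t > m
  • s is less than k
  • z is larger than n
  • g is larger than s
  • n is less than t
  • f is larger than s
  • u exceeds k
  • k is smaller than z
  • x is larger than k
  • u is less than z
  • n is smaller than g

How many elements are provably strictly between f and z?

Chaining upward from f reaches: x, t, u.
Chaining downward from z reaches: s, k, m, n, x, t, u.
Strictly between f and z are those in both lists: x, t, u — 3 elements.

3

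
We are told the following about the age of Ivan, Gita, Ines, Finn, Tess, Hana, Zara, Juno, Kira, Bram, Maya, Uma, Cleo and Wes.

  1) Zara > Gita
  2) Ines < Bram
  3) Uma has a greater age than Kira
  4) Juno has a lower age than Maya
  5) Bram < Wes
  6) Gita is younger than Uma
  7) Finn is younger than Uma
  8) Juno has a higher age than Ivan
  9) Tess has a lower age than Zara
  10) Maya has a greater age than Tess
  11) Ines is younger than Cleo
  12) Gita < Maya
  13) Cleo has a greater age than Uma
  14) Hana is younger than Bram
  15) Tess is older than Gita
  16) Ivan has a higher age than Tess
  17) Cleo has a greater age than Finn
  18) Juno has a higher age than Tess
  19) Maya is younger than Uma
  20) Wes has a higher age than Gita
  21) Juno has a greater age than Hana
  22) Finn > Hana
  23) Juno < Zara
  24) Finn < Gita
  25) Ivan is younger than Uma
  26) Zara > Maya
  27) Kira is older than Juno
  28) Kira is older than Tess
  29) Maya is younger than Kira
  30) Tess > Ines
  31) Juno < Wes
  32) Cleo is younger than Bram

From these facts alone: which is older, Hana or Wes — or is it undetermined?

Wes

Hana < Finn and Finn < Gita give Hana < Gita.
With Gita < Tess: Hana < Finn < Gita < Tess.
Then Tess < Ivan extends the chain to Ivan.
With Ivan < Juno: Hana < Finn < Gita < Tess < Ivan < Juno.
Then Juno < Maya extends the chain to Maya.
Then Maya < Kira extends the chain to Kira.
Then Kira < Uma extends the chain to Uma.
With Uma < Cleo: Hana < Finn < Gita < Tess < Ivan < Juno < Maya < Kira < Uma < Cleo.
Then Cleo < Bram extends the chain to Bram.
With Bram < Wes: Hana < Finn < Gita < Tess < Ivan < Juno < Maya < Kira < Uma < Cleo < Bram < Wes.
So Wes is older.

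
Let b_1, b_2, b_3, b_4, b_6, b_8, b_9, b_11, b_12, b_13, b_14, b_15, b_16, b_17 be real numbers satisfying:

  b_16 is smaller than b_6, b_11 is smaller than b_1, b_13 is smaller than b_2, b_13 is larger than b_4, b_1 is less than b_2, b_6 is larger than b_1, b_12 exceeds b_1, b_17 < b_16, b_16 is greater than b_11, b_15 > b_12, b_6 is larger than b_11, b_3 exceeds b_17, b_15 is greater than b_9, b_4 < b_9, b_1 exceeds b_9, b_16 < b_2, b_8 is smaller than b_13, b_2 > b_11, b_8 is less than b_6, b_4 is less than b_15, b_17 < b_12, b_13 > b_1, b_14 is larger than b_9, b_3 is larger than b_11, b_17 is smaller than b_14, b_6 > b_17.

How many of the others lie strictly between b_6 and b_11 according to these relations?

2

The relations place b_11 below b_6. An element lies strictly between them when it is forced above b_11 and also forced below b_6.
Above b_11: {b_16, b_1, b_12, b_3, b_15, b_13, b_2}. Below b_6: {b_17, b_4, b_16, b_9, b_8, b_1}.
Intersection: {b_16, b_1} — 2.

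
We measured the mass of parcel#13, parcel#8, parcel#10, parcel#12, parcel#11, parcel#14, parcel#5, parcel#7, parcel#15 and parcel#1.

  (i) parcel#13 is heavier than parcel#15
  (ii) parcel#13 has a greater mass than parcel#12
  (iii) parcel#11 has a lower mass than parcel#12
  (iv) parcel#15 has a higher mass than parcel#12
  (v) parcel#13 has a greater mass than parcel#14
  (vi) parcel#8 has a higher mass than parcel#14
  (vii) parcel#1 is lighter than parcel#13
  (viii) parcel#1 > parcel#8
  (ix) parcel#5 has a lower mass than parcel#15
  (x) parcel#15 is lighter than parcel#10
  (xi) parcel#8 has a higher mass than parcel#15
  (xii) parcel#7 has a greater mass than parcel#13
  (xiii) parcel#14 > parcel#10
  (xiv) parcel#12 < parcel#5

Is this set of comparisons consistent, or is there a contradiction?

The single ordering parcel#11 < parcel#12 < parcel#5 < parcel#15 < parcel#10 < parcel#14 < parcel#8 < parcel#1 < parcel#13 < parcel#7 satisfies every listed relation, so no contradiction arises.

consistent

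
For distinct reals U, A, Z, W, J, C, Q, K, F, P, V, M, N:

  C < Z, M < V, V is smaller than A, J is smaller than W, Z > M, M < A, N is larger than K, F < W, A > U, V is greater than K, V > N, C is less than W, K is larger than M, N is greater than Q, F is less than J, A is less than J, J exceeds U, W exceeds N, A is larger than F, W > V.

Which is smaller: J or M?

M

Following the relations from M: M < K < N < V < A < J.
So M < J; M is the smaller of the two.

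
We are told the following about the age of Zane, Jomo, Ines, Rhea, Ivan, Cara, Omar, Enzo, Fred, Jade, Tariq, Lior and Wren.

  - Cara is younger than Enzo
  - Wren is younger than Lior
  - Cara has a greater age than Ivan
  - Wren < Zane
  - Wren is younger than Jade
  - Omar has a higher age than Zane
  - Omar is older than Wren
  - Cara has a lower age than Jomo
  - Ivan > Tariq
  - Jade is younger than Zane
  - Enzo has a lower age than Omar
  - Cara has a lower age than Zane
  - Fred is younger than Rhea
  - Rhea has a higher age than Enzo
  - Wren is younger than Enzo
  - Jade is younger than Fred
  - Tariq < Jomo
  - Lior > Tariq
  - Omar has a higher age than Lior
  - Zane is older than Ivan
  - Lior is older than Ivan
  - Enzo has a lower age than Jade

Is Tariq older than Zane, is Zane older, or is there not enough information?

Tariq < Ivan and Ivan < Cara give Tariq < Cara.
With Cara < Enzo: Tariq < Ivan < Cara < Enzo.
Then Enzo < Jade extends the chain to Jade.
Then Jade < Zane extends the chain to Zane.
So Zane is older.

Zane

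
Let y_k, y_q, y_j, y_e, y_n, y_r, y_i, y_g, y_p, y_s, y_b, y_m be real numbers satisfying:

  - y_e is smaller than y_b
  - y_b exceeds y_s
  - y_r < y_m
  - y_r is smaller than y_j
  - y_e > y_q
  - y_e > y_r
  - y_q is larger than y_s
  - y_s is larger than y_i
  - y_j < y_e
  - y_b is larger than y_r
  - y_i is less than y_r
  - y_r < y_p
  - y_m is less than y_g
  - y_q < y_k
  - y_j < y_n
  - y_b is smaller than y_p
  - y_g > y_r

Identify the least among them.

Chaining upward from y_i: directly above it, y_r, y_s; then y_m, y_q, y_j, y_e, y_b, y_g, y_p; then y_k, y_n.
That covers every other element, and nothing is given below y_i, so y_i is the least.

y_i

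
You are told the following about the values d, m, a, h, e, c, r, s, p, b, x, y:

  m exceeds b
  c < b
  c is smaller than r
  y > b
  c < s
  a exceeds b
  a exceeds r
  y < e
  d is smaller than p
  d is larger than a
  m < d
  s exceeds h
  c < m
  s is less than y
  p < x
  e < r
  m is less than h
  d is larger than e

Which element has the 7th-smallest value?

e

Piecing the relations together gives one ordering: c < b < m < h < s < y < e < r < a < d < p < x.
Counting 7 from the smallest end gives e.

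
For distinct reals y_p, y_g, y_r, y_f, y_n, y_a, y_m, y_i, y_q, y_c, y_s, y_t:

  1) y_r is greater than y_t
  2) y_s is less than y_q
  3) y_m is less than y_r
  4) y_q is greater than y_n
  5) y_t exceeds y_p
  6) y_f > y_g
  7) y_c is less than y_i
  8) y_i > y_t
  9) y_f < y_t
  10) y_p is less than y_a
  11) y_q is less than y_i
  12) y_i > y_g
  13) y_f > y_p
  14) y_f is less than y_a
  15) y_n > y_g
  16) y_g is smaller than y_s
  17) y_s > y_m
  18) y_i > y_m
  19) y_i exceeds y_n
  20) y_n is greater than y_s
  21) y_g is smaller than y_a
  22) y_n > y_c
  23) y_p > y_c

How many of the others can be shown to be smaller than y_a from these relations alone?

The elements the relations force below y_a are y_c, y_g, y_p, y_f — no chain reaches any other.
That is 4.

4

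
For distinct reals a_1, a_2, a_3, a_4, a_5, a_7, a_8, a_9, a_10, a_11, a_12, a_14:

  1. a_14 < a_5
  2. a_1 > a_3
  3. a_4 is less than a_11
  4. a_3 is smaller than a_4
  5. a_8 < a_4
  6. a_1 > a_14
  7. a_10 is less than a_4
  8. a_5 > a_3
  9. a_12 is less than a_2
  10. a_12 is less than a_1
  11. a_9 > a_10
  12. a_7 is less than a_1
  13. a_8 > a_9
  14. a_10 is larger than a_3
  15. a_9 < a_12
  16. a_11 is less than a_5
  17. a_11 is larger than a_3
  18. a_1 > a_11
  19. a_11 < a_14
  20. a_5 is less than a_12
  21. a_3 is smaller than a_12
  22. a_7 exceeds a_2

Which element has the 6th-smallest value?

a_11

Piecing the relations together gives one ordering: a_3 < a_10 < a_9 < a_8 < a_4 < a_11 < a_14 < a_5 < a_12 < a_2 < a_7 < a_1.
The 6th smallest is a_11.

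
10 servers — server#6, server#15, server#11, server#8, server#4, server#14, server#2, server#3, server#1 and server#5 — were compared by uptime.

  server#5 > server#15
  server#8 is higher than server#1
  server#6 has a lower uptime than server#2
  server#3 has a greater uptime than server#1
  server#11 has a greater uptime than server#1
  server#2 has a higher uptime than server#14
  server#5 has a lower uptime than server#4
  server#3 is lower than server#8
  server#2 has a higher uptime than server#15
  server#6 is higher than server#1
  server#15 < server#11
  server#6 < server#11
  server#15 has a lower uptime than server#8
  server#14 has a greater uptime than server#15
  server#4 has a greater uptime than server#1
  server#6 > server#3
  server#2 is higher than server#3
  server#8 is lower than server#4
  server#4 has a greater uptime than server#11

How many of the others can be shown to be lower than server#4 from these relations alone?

The elements the relations force below server#4 are server#1, server#3, server#15, server#5, server#6, server#8, server#11 — no chain reaches any other.
That is 7.

7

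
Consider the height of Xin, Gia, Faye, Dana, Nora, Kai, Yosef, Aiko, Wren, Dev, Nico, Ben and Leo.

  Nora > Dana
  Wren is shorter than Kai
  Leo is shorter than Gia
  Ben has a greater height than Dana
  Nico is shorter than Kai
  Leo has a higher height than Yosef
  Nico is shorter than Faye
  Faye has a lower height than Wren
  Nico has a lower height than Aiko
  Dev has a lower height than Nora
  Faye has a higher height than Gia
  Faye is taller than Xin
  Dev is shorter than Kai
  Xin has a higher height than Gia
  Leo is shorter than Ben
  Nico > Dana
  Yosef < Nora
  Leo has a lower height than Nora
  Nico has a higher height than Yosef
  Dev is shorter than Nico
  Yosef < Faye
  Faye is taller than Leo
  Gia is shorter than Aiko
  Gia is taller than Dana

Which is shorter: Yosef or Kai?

Yosef < Leo and Leo < Gia give Yosef < Gia.
Then Gia < Xin extends the chain to Xin.
Then Xin < Faye extends the chain to Faye.
Then Faye < Wren extends the chain to Wren.
With Wren < Kai: Yosef < Leo < Gia < Xin < Faye < Wren < Kai.
So Yosef < Kai; Yosef is the shorter of the two.

Yosef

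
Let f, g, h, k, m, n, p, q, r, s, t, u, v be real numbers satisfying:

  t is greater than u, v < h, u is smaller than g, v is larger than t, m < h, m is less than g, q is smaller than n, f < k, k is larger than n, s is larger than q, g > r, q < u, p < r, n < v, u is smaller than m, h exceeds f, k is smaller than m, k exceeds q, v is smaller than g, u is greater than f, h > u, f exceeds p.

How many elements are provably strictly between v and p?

Chaining upward from p reaches: f, u, r, t, k, m, h, g.
Chaining downward from v reaches: q, f, u, t, n.
Strictly between p and v are those in both lists: f, u, t — 3 elements.

3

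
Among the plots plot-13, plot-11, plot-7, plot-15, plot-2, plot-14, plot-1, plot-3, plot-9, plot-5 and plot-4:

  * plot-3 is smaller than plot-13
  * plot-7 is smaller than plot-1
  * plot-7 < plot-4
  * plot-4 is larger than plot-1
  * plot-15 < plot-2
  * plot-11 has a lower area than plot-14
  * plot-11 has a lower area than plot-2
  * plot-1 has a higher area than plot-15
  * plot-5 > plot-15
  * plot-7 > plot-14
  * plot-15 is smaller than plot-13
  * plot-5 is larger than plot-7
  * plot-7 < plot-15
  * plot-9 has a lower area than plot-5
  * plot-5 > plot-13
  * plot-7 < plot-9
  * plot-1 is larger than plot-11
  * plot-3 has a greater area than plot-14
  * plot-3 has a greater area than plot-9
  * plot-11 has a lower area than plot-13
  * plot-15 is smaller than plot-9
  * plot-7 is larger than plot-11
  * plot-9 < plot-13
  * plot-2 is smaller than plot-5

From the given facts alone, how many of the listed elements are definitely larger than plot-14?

Directly above plot-14: plot-7, plot-3.
One step further: plot-15, plot-9, plot-1, plot-13, plot-4, plot-5 (8 so far).
One step further: plot-2 (9 so far).
Nothing else is reachable above plot-14; 9 in all.

9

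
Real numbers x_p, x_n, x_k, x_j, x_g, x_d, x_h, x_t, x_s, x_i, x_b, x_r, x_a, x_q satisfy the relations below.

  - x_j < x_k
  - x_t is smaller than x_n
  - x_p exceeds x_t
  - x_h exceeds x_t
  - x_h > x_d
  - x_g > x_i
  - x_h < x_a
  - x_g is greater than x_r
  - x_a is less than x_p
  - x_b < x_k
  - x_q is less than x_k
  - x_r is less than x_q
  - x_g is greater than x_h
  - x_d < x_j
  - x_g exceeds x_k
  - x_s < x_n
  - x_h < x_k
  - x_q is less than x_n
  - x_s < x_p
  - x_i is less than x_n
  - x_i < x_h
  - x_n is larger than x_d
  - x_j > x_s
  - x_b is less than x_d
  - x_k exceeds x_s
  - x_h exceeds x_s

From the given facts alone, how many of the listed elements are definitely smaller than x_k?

9

The elements the relations force below x_k are x_s, x_t, x_b, x_r, x_d, x_i, x_h, x_q, x_j — no chain reaches any other.
That is 9.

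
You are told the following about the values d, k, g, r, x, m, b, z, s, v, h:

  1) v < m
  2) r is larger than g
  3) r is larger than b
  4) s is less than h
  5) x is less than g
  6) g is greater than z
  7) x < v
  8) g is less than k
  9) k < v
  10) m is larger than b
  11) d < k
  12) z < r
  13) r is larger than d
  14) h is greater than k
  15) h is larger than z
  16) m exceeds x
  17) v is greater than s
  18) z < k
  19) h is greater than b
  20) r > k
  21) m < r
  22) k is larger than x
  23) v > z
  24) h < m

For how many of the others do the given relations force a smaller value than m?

The elements the relations force below m are z, b, x, g, d, k, s, h, v — no chain reaches any other.
That is 9.

9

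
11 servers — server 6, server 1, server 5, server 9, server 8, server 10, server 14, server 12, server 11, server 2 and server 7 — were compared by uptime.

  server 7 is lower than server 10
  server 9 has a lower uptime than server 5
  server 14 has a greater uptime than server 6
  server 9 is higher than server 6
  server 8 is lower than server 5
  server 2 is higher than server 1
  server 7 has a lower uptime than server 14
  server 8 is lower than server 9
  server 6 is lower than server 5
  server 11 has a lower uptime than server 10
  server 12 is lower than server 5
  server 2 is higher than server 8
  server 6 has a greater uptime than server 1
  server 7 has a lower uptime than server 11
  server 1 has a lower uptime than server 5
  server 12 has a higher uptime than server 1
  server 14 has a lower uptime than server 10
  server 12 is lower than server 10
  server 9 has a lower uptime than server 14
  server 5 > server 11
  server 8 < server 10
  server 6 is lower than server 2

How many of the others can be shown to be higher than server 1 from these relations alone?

The elements the relations force above server 1 are server 12, server 6, server 9, server 14, server 2, server 10, server 5 — no chain reaches any other.
That is 7.

7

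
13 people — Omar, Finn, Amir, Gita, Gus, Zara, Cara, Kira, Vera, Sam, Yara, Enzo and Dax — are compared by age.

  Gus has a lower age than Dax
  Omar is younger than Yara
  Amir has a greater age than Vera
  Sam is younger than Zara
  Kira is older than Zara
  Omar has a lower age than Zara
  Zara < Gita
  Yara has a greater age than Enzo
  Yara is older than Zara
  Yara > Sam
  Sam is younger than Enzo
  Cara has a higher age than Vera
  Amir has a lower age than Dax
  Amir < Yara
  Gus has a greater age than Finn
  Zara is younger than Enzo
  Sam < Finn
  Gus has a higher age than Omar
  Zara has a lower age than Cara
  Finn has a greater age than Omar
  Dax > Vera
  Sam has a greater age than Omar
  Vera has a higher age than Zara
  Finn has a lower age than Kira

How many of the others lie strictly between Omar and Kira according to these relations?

3

The relations place Omar below Kira. An element lies strictly between them when it is forced above Omar and also forced below Kira.
Above Omar: {Sam, Zara, Vera, Enzo, Cara, Amir, Finn, Yara, Gus, Gita, Dax}. Below Kira: {Sam, Zara, Finn}.
Intersection: {Sam, Zara, Finn} — 3.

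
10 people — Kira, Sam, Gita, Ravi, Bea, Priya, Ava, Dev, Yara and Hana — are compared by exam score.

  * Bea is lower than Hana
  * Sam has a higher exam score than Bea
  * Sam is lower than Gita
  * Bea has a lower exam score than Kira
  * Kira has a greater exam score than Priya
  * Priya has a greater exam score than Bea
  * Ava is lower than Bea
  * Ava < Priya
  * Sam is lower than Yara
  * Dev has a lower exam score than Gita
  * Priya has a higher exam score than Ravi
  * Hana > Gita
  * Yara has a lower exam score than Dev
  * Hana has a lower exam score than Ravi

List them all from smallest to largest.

Each adjacent pair is fixed by a given relation: Ava < Bea; Bea < Sam; Sam < Yara; Yara < Dev; Dev < Gita; Gita < Hana; Hana < Ravi; Ravi < Priya; Priya < Kira. Chaining them end to end gives the full order.

Ava < Bea < Sam < Yara < Dev < Gita < Hana < Ravi < Priya < Kira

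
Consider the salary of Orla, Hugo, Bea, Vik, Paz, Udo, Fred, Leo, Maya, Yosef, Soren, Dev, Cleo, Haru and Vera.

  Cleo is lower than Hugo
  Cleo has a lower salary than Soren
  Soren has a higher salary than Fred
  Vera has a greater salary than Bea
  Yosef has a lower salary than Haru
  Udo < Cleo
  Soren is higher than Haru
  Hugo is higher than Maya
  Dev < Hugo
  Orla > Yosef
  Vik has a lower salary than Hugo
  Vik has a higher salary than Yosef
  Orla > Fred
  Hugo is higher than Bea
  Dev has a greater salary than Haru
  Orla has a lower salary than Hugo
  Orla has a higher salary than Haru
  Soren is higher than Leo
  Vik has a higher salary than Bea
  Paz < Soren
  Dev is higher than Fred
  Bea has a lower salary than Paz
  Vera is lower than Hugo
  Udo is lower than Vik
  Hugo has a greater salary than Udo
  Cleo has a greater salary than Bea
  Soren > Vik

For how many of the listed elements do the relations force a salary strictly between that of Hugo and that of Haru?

The relations place Haru below Hugo. An element lies strictly between them when it is forced above Haru and also forced below Hugo.
Above Haru: {Dev, Orla, Soren}. Below Hugo: {Bea, Fred, Udo, Yosef, Vik, Dev, Cleo, Orla, Maya, Vera}.
Intersection: {Dev, Orla} — 2.

2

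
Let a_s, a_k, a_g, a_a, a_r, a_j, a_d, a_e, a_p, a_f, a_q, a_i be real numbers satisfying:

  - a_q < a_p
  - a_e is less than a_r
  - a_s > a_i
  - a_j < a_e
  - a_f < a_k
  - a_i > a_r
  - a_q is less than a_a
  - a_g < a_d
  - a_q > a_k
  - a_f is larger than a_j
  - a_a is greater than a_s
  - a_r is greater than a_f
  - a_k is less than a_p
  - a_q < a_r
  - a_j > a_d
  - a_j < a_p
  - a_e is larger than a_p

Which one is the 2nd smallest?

Chaining the given pairs: a_g < a_d < a_j < a_f < a_k < a_q < a_p < a_e < a_r < a_i < a_s < a_a.
The 2nd smallest is a_d.

a_d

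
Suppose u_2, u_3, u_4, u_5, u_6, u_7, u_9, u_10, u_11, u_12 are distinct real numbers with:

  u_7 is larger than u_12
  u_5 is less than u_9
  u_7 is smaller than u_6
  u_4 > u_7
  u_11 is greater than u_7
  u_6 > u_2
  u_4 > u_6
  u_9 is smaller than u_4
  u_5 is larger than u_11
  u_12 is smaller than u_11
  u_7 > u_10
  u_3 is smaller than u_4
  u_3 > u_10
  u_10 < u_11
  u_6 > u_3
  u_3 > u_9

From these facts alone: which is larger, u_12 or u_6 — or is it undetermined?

Link the given pairs in sequence: u_12 < u_7; u_7 < u_11; u_11 < u_5; u_5 < u_9; u_9 < u_3; u_3 < u_6.
Chaining these gives u_12 < u_7 < u_11 < u_5 < u_9 < u_3 < u_6.
So u_6 is larger.

u_6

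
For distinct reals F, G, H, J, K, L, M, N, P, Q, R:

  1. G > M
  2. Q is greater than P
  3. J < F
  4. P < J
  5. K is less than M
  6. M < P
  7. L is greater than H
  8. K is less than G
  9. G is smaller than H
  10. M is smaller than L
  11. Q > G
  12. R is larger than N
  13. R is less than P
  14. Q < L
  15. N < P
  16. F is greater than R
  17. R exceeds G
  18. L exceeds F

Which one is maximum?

Chaining downward from L: directly below it, M, Q, H, F; then K, G, R, P, J; then N.
That covers every other element, and nothing is given above L, so L is the maximum.

L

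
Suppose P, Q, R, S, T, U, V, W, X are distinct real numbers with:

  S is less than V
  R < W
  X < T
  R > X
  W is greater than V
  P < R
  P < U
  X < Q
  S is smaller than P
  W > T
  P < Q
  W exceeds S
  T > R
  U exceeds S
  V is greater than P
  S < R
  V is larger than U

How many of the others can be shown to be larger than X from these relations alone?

From X the given relations immediately reach R, T, Q.
From those, W — 4 in total.
Nothing else is reachable above X; 4 in all.

4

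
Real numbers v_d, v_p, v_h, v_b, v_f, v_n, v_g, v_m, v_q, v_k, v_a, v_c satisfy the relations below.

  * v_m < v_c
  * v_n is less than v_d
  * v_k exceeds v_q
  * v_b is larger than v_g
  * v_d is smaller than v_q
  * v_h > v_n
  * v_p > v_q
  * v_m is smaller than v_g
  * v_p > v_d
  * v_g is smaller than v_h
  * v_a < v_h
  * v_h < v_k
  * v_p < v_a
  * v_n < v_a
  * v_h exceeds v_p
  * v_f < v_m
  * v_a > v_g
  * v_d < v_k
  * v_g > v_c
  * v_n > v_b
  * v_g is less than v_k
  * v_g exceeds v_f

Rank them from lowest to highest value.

v_f < v_m < v_c < v_g < v_b < v_n < v_d < v_q < v_p < v_a < v_h < v_k

The consecutive links are each given: v_f < v_m; v_m < v_c; v_c < v_g; v_g < v_b; v_b < v_n; v_n < v_d; v_d < v_q; v_q < v_p; v_p < v_a; v_a < v_h; v_h < v_k.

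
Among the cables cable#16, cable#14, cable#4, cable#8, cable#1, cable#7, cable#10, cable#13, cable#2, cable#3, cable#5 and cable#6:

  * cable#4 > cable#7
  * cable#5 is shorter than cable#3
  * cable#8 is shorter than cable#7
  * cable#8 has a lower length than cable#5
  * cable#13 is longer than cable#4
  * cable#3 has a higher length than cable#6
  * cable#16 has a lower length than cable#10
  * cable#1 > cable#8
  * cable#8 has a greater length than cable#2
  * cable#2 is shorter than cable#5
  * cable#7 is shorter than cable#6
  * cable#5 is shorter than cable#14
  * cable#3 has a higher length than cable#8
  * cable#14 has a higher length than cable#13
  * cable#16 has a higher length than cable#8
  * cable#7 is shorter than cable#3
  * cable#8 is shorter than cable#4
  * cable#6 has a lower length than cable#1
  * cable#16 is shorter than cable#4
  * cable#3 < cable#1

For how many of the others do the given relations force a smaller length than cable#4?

4

The elements the relations force below cable#4 are cable#2, cable#8, cable#16, cable#7 — no chain reaches any other.
That is 4.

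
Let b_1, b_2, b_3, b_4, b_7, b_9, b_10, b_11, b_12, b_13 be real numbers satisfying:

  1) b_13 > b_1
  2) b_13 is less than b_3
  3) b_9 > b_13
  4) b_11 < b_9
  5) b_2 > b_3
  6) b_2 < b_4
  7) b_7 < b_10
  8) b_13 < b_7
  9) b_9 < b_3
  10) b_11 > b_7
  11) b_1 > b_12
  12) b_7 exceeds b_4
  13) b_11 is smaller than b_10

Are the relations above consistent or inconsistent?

We have b_11 < b_9 stated directly, yet also b_9 < b_3 < b_2 < b_4 < b_7 < b_11 by chaining the others — so b_9 < b_11. Contradiction.

inconsistent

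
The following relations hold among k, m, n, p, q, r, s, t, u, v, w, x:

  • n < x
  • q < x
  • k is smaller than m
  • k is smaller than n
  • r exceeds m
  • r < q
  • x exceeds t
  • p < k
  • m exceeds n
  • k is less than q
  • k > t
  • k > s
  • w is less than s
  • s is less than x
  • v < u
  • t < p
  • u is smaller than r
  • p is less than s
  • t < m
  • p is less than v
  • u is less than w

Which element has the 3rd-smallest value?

Piecing the relations together gives one ordering: t < p < v < u < w < s < k < n < m < r < q < x.
Counting 3 from the smallest end gives v.

v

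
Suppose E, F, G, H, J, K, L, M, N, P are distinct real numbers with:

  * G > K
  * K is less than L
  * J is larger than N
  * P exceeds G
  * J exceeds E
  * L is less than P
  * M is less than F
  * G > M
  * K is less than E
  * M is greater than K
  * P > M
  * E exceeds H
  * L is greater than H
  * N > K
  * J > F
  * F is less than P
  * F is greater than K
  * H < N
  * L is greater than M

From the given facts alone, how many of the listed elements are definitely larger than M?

From M the given relations immediately reach G, F, L, P.
From those, J — 5 in total.
No other element is forced above M by the given relations, so the count is 5.

5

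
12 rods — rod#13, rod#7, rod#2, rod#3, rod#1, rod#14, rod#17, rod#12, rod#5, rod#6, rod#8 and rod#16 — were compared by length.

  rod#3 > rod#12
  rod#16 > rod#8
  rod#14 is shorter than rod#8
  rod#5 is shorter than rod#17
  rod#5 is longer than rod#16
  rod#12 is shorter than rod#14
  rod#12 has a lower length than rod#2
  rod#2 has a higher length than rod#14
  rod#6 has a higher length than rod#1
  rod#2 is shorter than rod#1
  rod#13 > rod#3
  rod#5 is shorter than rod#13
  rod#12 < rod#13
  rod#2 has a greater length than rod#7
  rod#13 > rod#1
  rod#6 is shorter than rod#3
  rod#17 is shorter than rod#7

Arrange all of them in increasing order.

Each adjacent pair is fixed by a given relation: rod#12 < rod#14; rod#14 < rod#8; rod#8 < rod#16; rod#16 < rod#5; rod#5 < rod#17; rod#17 < rod#7; rod#7 < rod#2; rod#2 < rod#1; rod#1 < rod#6; rod#6 < rod#3; rod#3 < rod#13. Chaining them end to end gives the full order.

rod#12 < rod#14 < rod#8 < rod#16 < rod#5 < rod#17 < rod#7 < rod#2 < rod#1 < rod#6 < rod#3 < rod#13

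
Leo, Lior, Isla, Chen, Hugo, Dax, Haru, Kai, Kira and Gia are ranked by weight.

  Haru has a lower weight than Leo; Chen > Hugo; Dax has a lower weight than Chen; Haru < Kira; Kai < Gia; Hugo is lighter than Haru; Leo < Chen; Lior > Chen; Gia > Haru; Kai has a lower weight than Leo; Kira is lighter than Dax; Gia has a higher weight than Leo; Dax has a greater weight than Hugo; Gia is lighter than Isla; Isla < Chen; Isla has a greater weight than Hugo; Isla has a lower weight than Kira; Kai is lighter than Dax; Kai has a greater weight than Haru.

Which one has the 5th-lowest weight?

Chaining the given pairs: Hugo < Haru < Kai < Leo < Gia < Isla < Kira < Dax < Chen < Lior.
Counting 5 from the smallest end gives Gia.

Gia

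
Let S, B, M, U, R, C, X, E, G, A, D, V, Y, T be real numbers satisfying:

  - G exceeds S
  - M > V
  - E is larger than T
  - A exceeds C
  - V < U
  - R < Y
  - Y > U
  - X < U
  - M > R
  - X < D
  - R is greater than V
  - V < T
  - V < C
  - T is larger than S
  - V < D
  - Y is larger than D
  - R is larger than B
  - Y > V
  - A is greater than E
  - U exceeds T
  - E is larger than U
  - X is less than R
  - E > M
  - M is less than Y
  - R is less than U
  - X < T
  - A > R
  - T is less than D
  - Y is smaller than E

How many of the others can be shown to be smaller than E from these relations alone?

The elements the relations force below E are V, X, B, S, R, M, T, U, D, Y — no chain reaches any other.
That is 10.

10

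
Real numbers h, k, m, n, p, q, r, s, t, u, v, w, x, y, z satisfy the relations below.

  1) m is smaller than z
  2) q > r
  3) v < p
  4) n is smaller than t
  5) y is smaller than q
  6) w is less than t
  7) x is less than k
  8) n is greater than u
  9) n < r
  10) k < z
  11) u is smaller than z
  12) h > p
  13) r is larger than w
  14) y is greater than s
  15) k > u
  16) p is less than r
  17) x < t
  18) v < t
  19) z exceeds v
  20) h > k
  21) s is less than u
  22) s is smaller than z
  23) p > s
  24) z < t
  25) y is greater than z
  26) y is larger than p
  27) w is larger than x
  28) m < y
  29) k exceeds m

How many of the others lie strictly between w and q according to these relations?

The relations place w below q. An element lies strictly between them when it is forced above w and also forced below q.
Above w: {r, t}. Below q: {x, v, m, s, u, k, p, z, y, n, r}.
Intersection: {r} — 1.

1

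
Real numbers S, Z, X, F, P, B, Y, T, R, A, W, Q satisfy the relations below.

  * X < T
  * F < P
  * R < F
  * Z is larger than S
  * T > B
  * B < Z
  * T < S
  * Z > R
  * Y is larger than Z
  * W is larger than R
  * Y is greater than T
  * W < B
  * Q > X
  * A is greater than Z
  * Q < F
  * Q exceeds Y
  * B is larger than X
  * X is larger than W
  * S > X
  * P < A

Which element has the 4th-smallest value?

B

Chaining the given pairs: R < W < X < B < T < S < Z < Y < Q < F < P < A.
The 4th smallest is B.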